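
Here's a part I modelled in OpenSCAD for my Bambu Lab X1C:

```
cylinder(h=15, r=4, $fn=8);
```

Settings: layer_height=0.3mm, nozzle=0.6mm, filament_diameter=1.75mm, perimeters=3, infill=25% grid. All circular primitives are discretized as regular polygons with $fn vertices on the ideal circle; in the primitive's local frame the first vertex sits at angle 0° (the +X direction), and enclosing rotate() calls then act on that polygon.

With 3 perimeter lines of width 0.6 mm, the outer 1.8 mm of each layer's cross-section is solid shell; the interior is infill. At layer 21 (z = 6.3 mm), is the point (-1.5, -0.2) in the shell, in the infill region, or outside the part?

infill

At z = 6.3 mm: the r=4 cylinder contributes a regular 8-gon of circumradius 4. Overall, the cross-section is a single solid region. The nearest boundary edge runs (-4.00, 0.00)→(-2.83, -2.83); distance from the point to it = 2.23 mm. The point is inside the cross-section and 2.23 mm from the nearest boundary — more than the 1.8 mm shell width (3 × 0.6), so it's in the infill interior.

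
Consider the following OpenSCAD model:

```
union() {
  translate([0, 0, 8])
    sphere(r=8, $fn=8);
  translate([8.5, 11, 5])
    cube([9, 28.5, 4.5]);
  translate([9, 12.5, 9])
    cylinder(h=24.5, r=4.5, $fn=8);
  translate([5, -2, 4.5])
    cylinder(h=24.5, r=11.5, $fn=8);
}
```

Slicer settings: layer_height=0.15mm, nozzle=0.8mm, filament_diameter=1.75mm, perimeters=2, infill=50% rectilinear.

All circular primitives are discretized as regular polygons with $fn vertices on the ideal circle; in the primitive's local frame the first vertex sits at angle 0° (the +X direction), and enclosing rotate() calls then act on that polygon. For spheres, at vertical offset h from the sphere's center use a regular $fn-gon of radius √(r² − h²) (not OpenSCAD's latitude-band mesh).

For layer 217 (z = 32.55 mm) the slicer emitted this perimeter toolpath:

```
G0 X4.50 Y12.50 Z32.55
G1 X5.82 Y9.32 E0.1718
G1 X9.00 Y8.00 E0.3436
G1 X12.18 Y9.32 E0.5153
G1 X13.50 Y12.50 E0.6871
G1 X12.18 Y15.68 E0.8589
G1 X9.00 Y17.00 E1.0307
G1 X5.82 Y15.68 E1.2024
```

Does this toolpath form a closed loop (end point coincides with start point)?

Start point (G0): (4.50, 12.50). End point (last G1): the path does not return to the start — open.

no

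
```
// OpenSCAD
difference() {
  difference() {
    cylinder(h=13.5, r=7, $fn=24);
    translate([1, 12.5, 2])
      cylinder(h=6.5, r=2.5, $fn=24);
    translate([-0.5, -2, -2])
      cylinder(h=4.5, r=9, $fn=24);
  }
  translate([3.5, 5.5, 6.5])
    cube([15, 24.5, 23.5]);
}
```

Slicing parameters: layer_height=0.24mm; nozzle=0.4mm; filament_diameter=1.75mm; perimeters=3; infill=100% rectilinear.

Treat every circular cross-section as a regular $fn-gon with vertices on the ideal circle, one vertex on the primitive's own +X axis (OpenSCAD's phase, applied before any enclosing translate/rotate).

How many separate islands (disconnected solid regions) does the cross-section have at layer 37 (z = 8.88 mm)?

At z = 8.88 mm: the cylinder: section is a regular 24-gon, circumradius r=7; the cylinder at (1, 12.5) is not intersected at this z (z outside [2, 8.5]); the cylinder at (-0.5, -2) is not intersected at this z (z outside [-2, 2.5]); After the difference (first − rest): none of the subtracted shapes is present at this height, so the r=7 cylinder is unchanged — 1 connected region; the cube at (3.5, 5.5) is present — its section is the full 15×24.5 rectangle; After the difference (first − rest): starting from that combined region, the 15×24.5 cube at (3.5, 5.5) partially overlaps it — only the 0.21 mm² overlap (of its 367.50 mm²) is removed, clipping the outline — 1 connected region. Overall, the cross-section is a single solid region. Island count = 1.

1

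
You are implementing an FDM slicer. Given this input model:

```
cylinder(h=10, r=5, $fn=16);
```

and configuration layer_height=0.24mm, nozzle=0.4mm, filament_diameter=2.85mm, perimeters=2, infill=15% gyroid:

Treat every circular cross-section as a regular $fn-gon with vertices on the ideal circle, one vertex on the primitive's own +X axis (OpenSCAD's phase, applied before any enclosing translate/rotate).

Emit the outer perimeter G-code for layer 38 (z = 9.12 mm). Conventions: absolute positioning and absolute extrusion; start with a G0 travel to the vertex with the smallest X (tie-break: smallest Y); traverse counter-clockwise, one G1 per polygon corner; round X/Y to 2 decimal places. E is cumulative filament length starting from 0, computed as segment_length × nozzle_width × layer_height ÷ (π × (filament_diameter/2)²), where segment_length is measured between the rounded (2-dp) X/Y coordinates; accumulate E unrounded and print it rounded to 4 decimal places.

At z = 9.12 mm: the cylinder: section is a regular 16-gon, circumradius r=5. The outline is a single polygon with 16 vertices. Extrusion per mm of travel: 0.4 × 0.24 / (π × 1.425²) = 0.015048. Accumulating E over each segment gives final E = 0.4698.

G0 X-5.00 Y0.00 Z9.12
G1 X-4.62 Y-1.91 E0.0293
G1 X-3.54 Y-3.54 E0.0587
G1 X-1.91 Y-4.62 E0.0882
G1 X0.00 Y-5.00 E0.1175
G1 X1.91 Y-4.62 E0.1468
G1 X3.54 Y-3.54 E0.1762
G1 X4.62 Y-1.91 E0.2056
G1 X5.00 Y0.00 E0.2349
G1 X4.62 Y1.91 E0.2642
G1 X3.54 Y3.54 E0.2937
G1 X1.91 Y4.62 E0.3231
G1 X0.00 Y5.00 E0.3524
G1 X-1.91 Y4.62 E0.3817
G1 X-3.54 Y3.54 E0.4111
G1 X-4.62 Y1.91 E0.4405
G1 X-5.00 Y0.00 E0.4698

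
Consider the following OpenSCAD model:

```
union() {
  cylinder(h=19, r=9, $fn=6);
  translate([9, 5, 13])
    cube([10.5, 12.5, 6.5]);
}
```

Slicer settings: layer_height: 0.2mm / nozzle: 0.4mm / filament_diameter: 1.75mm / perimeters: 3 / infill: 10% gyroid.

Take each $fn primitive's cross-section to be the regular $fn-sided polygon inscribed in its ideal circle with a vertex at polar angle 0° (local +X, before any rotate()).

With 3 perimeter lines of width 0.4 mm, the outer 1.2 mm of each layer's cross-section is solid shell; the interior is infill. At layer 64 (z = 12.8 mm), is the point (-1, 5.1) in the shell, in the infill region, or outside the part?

infill

At z = 12.8 mm: the r=9 cylinder gives a regular 6-gon of circumradius 9 (constant along its height); the cube at (9, 5) is not intersected at this z (z outside [13, 19.5]); Combining (union): only the r=9 cylinder is present, so the union is just that shape — 1 connected region. Overall, the cross-section is a single solid region. The nearest boundary edge runs (4.50, 7.79)→(-4.50, 7.79); distance from the point to it = 2.69 mm. The point is inside the cross-section and 2.69 mm from the nearest boundary — more than the 1.2 mm shell width (3 × 0.4), so it's in the infill interior.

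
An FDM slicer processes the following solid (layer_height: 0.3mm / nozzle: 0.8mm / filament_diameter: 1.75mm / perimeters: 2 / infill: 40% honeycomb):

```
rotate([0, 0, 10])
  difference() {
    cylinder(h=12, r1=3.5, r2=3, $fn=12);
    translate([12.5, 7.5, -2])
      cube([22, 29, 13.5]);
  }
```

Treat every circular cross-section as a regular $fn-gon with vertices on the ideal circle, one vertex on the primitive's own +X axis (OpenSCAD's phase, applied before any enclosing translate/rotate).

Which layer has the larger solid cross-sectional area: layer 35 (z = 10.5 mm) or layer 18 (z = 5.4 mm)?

Layer 35 (z = 10.5): the cone: at t=0.875 of its height the radius interpolates to r₁+(r₂−r₁)t = 3.062, giving a regular 12-gon of that circumradius (area = (12/2)·3.062²·sin(360°/12) = 28.14 mm²); the cube at (12.5, 7.5) is present — its section is the full 22×29 rectangle (area 638.00 mm²); After the difference (first − rest): starting from the cone (28.14 mm²), the 22×29 cube at (12.5, 7.5) misses the remaining region (no effect) — area = 28.14 mm²; (whole slice rotated 10° about Z — lengths, areas and connectivity unchanged). So its area = 28.14 mm². Layer 18 (z = 5.4): the cone contributes a regular 12-gon of circumradius 3.275 (interpolated between r1=3.5 and r2=3 at t=0.450) (area = (12/2)·3.275²·sin(360°/12) = 32.18 mm²); the cube at (12.5, 7.5) is present — its section is the full 22×29 rectangle (area 638.00 mm²); Taking the first minus the rest: starting from the cone (32.18 mm²), the 22×29 cube at (12.5, 7.5) misses the remaining region (no effect) — area = 32.18 mm²; (whole slice rotated 10° about Z — lengths, areas and connectivity unchanged). So its area = 32.18 mm². Layer 18 is larger (32.18 vs 28.14 mm²).

layer 18 (z = 5.4 mm)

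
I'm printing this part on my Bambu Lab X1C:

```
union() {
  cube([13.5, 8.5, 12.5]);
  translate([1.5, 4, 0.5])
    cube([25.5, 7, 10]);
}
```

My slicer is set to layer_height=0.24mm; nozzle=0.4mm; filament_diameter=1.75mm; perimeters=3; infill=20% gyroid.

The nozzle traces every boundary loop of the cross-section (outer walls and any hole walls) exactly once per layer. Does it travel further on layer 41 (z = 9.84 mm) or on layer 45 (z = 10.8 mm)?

Layer 41 (z = 9.84): the cube is present — its section is the full 13.5×8.5 rectangle (perimeter 44.00 mm); the 25.5×7 cube at (1.5, 4) contributes its full rectangle (perimeter 65.00 mm); Merging all regions: the regions partially overlap (shared area 54.00 mm²), so the edge portions inside another operand are dropped and the merged outline is re-measured after clipping — boundary = 76.00 mm. So its perimeter = 76.00 mm. Layer 45 (z = 10.8): the 13.5×8.5 cube contributes its full rectangle (perimeter 44.00 mm); the cube at (1.5, 4) does not reach this height (z outside [0.5, 10.5]); Merging all regions: only the 13.5×8.5 cube is present, so the union is just that shape — boundary = 44.00 mm. So its perimeter = 44.00 mm. Layer 41 is larger (76.00 vs 44.00 mm).

layer 41 (z = 9.84 mm)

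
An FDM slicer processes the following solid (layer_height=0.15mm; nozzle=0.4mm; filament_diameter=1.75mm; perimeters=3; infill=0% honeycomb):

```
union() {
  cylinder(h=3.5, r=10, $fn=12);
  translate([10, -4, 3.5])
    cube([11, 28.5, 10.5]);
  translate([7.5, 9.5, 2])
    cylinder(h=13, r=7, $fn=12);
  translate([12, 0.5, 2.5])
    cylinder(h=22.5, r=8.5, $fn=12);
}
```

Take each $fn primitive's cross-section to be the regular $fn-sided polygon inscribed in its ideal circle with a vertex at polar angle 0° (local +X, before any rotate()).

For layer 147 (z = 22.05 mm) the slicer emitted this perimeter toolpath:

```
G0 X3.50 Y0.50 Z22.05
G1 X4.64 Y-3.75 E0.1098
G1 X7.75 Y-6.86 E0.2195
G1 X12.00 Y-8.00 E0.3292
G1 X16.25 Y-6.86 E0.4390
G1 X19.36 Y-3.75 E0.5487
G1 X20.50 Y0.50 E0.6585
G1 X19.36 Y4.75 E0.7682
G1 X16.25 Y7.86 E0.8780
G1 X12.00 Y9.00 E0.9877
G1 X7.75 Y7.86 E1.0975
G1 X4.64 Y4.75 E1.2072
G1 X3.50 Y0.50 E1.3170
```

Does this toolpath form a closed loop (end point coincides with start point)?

Start point (G0): (3.50, 0.50). End point (last G1): the path returns to the start — closed.

yes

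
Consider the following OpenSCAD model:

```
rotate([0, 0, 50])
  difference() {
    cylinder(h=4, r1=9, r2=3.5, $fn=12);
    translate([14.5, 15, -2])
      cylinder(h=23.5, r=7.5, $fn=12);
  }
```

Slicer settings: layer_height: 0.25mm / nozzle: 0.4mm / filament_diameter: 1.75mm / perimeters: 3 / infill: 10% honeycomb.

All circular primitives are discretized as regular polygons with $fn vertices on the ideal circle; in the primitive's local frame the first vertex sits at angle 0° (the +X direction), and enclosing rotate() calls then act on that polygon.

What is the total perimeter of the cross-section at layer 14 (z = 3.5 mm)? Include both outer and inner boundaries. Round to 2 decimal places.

26.01 mm

At z = 3.5 mm: the cone (r1=9→r2=3.5) has section circumradius 4.188 here — a regular 12-gon (perimeter = 2·12·4.188·sin(180°/12) = 26.01 mm); the r=7.5 cylinder at (14.5, 15) contributes a regular 12-gon of circumradius 7.5 (perimeter = 2·12·7.500·sin(180°/12) = 46.59 mm); Taking the first minus the rest: starting from the cone, the r=7.5 cylinder at (14.5, 15) misses the remaining region (no effect) — boundary = 26.01 mm; (whole slice rotated 50° about Z — lengths, areas and connectivity unchanged). Overall, the cross-section is a single solid region. Total boundary length (outer) = 26.01 mm.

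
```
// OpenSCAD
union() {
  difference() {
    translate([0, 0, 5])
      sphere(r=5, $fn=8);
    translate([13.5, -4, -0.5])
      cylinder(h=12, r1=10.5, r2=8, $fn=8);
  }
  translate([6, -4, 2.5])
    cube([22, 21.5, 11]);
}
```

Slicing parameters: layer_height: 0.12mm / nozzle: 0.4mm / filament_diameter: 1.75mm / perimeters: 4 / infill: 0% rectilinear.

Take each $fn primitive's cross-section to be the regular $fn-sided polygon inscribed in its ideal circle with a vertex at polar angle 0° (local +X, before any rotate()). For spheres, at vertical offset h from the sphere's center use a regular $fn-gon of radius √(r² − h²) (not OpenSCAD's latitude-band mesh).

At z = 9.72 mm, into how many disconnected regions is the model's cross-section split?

2

At z = 9.72 mm: the r=5 sphere contributes a regular 8-gon of circumradius √(5²−4.72²) = 1.650; the cone at (13.5, -4): at t=0.852 of its height the radius interpolates to r₁+(r₂−r₁)t = 8.371, giving a regular 8-gon of that circumradius; Taking the first minus the rest: starting from the r=5 sphere, the cone at (13.5, -4) misses the remaining region (no effect) — 1 connected region; the 22×21.5 cube at (6, -4) contributes its full rectangle; Combining (union): the 2 present regions are separate (no shared area or edge), so areas and boundary lengths simply add and each stays a separate island — 2 connected regions. The result has 2 disconnected regions.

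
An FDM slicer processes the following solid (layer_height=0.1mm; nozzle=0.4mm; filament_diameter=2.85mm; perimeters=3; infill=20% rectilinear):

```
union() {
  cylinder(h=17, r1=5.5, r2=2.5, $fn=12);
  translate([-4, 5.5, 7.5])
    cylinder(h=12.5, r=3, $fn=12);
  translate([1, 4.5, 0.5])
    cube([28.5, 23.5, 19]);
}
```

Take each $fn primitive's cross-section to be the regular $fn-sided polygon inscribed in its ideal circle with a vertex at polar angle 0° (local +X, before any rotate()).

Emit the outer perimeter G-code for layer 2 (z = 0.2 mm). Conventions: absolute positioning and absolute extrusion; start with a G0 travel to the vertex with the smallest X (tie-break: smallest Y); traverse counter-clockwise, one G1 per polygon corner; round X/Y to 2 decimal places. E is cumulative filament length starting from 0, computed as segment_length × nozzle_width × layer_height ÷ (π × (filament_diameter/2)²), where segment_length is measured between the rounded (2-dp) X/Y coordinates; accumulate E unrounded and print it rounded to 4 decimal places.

G0 X-5.46 Y0.00 Z0.20
G1 X-4.73 Y-2.73 E0.0177
G1 X-2.73 Y-4.73 E0.0355
G1 X0.00 Y-5.46 E0.0532
G1 X2.73 Y-4.73 E0.0709
G1 X4.73 Y-2.73 E0.0886
G1 X5.46 Y0.00 E0.1063
G1 X4.73 Y2.73 E0.1241
G1 X2.73 Y4.73 E0.1418
G1 X0.00 Y5.46 E0.1595
G1 X-2.73 Y4.73 E0.1772
G1 X-4.73 Y2.73 E0.1950
G1 X-5.46 Y0.00 E0.2127

At z = 0.2 mm: the cone contributes a regular 12-gon of circumradius 5.465 (interpolated between r1=5.5 and r2=2.5 at t=0.012); the cylinder at (-4, 5.5) does not reach this height (z outside [7.5, 20]); the cube at (1, 4.5) is not intersected at this z (z outside [0.5, 19.5]); Merging all regions: only the cone is present, so the union is just that shape — 1 connected region. The outline is a single polygon with 12 vertices. Extrusion per mm of travel: 0.4 × 0.1 / (π × 1.425²) = 0.006270. Accumulating E over each segment gives final E = 0.2127.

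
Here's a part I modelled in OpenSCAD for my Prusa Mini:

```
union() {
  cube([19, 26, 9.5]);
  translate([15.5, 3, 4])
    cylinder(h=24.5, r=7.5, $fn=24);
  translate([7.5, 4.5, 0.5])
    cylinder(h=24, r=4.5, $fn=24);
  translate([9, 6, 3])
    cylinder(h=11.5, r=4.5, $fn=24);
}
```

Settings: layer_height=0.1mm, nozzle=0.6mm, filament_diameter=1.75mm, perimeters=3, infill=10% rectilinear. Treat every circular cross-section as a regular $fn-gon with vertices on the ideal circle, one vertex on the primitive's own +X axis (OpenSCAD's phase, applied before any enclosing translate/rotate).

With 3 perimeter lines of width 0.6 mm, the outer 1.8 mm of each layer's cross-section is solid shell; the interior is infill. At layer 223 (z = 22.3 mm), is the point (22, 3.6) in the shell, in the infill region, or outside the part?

At z = 22.3 mm: the cube is absent (z outside [0, 9.5]); the cylinder at (15.5, 3): section is a regular 24-gon, circumradius r=7.5; the cylinder at (7.5, 4.5): section is a regular 24-gon, circumradius r=4.5; the cylinder at (9, 6) is not intersected at this z (z outside [3, 14.5]); Taking the union: the regions partially overlap (shared area 21.71 mm²), so overlapping operands fuse into one piece — 1 connected region. Overall, the cross-section is a single solid region. The nearest boundary edge runs (22.74, 4.94)→(23.00, 3.00); distance from the point to it = 0.91 mm. The point is inside the cross-section, 0.91 mm from the nearest boundary — within the 1.8 mm shell band (3 × 0.6).

shell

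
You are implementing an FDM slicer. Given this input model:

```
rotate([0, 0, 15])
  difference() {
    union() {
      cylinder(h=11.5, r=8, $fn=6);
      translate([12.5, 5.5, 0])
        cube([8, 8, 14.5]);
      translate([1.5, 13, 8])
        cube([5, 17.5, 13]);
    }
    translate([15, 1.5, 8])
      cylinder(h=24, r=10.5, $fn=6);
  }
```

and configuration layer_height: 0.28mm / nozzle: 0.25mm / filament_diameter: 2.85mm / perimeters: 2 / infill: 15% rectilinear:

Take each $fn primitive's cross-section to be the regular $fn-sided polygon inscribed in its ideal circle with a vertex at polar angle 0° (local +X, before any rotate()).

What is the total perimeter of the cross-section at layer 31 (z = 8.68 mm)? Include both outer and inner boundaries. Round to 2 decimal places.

At z = 8.68 mm: the cylinder: section is a regular 6-gon, circumradius r=8 (perimeter = 2·6·8.000·sin(180°/6) = 48.00 mm); the cube at (12.5, 5.5) is present — its section is the full 8×8 rectangle (perimeter 32.00 mm); the cube at (1.5, 13) is present — its section is the full 5×17.5 rectangle (perimeter 45.00 mm); Taking the union: the 3 present regions are separate (no shared area or edge), so areas and boundary lengths simply add and each stays a separate island — boundary = 125.00 mm; the r=10.5 cylinder at (15, 1.5) contributes a regular 6-gon of circumradius 10.5 (perimeter = 2·6·10.500·sin(180°/6) = 63.00 mm); Subtracting the remaining from the first: starting from the result so far, the r=10.5 cylinder at (15, 1.5) partially overlaps it — only the 50.65 mm² overlap (of its 286.44 mm²) is removed, clipping the outline — boundary = 115.50 mm; (rotated 15° about Z; rotation is an isometry so areas/perimeters/island counts are preserved). Overall, the cross-section has 3 separate islands. Total boundary length (outer) = 115.50 mm.

115.50 mm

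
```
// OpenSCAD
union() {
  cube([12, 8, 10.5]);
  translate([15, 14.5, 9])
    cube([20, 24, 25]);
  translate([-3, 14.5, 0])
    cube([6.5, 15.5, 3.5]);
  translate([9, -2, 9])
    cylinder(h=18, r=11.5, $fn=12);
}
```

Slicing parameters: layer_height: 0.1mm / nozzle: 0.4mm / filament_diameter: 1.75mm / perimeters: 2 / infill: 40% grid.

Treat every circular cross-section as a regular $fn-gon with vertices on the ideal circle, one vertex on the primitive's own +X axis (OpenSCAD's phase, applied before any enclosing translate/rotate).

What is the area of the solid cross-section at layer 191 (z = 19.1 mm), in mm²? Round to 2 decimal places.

At z = 19.1 mm: the cube is absent (z outside [0, 10.5]); the cube at (15, 14.5) (footprint 20×24) is included at this height (area 480.00 mm²); the cube at (-3, 14.5) is absent (z outside [0, 3.5]); the cylinder at (9, -2): section is a regular 12-gon, circumradius r=11.5 (area = (12/2)·11.500²·sin(360°/12) = 396.75 mm²); Taking the union: the 2 present regions are separate (no shared area or edge), so areas and boundary lengths simply add and each stays a separate island — area = 876.75 mm². Overall, the cross-section has 2 separate islands. Net area = 876.75 mm².

876.75 mm²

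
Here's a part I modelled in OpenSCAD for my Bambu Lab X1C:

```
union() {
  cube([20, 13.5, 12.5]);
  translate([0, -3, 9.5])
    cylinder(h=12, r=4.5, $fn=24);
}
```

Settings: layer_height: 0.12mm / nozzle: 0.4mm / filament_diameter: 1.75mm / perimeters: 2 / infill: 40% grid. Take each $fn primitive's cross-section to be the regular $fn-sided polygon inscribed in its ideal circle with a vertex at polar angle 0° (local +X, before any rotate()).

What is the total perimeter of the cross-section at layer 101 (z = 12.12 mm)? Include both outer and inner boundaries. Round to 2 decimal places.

86.62 mm

At z = 12.12 mm: the 20×13.5 cube contributes its full rectangle (perimeter 67.00 mm); the r=4.5 cylinder at (0, -3) gives a regular 24-gon of circumradius 4.5 (constant along its height) (perimeter = 2·24·4.500·sin(180°/24) = 28.19 mm); Taking the union: the regions partially overlap (shared area 3.39 mm²), so the edge portions inside another operand are dropped and the merged outline is re-measured after clipping — boundary = 86.62 mm. Overall, the cross-section is a single solid region. Total boundary length (outer) = 86.62 mm.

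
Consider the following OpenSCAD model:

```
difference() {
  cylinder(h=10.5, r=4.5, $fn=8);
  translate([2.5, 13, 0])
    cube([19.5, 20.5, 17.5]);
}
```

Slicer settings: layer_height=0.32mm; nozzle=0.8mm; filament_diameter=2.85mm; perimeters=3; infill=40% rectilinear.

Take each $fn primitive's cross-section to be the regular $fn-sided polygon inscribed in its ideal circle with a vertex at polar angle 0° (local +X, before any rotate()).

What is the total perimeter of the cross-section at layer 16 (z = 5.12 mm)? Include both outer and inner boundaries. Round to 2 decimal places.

At z = 5.12 mm: the cylinder: section is a regular 8-gon, circumradius r=4.5 (perimeter = 2·8·4.500·sin(180°/8) = 27.55 mm); the 19.5×20.5 cube at (2.5, 13) contributes its full rectangle (perimeter 80.00 mm); Subtracting the remaining from the first: starting from the r=4.5 cylinder, the 19.5×20.5 cube at (2.5, 13) misses the remaining region (no effect) — boundary = 27.55 mm. Overall, the cross-section is a single solid region. Total boundary length (outer) = 27.55 mm.

27.55 mm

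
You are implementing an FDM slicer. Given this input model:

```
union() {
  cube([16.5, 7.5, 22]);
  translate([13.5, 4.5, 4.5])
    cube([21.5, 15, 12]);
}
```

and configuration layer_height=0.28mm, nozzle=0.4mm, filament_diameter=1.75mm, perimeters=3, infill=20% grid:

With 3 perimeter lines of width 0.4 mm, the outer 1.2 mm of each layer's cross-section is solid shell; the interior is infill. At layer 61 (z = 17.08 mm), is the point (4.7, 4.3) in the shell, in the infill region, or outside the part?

At z = 17.08 mm: the cube (footprint 16.5×7.5) is included at this height; the cube at (13.5, 4.5) does not reach this height (z outside [4.5, 16.5]); Merging all regions: only the 16.5×7.5 cube is present, so the union is just that shape — 1 connected region. Overall, the cross-section is a single solid region. The nearest boundary edge runs (16.50, 7.50)→(0.00, 7.50); distance from the point to it = 3.20 mm. The point is inside the cross-section and 3.20 mm from the nearest boundary — more than the 1.2 mm shell width (3 × 0.4), so it's in the infill interior.

infill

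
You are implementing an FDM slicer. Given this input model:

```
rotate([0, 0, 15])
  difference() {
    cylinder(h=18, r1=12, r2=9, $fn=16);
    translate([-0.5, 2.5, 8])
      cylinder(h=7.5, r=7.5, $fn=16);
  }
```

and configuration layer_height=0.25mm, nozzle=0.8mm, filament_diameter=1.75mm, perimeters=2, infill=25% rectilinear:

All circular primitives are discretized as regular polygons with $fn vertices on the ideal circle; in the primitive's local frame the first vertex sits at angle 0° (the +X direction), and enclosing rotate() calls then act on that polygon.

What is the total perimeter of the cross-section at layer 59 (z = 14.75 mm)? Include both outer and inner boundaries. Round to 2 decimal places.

85.64 mm

At z = 14.75 mm: the cone contributes a regular 16-gon of circumradius 9.542 (interpolated between r1=12 and r2=9 at t=0.819) (perimeter = 2·16·9.542·sin(180°/16) = 59.57 mm); the cylinder at (-0.5, 2.5): section is a regular 16-gon, circumradius r=7.5 (perimeter = 2·16·7.500·sin(180°/16) = 46.82 mm); After the difference (first − rest): starting from the cone, the r=7.5 cylinder at (-0.5, 2.5) partially overlaps it — only the 168.23 mm² overlap (of its 172.21 mm²) is removed, clipping the outline — boundary = 85.64 mm; (whole slice rotated 15° about Z — lengths, areas and connectivity unchanged). Overall, the cross-section is a single solid region. Total boundary length (outer) = 85.64 mm.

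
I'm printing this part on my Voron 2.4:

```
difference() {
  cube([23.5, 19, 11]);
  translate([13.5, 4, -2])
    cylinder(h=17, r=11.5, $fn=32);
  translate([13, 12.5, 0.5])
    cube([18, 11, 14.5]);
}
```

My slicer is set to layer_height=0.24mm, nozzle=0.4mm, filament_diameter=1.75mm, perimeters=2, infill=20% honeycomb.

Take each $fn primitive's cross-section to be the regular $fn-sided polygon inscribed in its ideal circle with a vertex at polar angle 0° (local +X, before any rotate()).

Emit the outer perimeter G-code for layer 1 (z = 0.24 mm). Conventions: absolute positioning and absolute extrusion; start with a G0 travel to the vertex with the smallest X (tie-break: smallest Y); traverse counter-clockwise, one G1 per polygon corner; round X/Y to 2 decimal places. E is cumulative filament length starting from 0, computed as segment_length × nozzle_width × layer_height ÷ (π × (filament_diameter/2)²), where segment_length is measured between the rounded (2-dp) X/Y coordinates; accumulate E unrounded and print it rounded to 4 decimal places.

G0 X0.00 Y0.00 Z0.24
G1 X2.75 Y0.00 E0.1098
G1 X2.22 Y1.76 E0.1831
G1 X2.00 Y4.00 E0.2730
G1 X2.22 Y6.24 E0.3628
G1 X2.88 Y8.40 E0.4529
G1 X3.94 Y10.39 E0.5429
G1 X5.37 Y12.13 E0.6328
G1 X7.11 Y13.56 E0.7227
G1 X9.10 Y14.62 E0.8127
G1 X11.26 Y15.28 E0.9028
G1 X13.50 Y15.50 E0.9927
G1 X15.74 Y15.28 E1.0825
G1 X17.90 Y14.62 E1.1727
G1 X19.89 Y13.56 E1.2626
G1 X21.63 Y12.13 E1.3525
G1 X23.06 Y10.39 E1.4424
G1 X23.50 Y9.57 E1.4796
G1 X23.50 Y19.00 E1.8559
G1 X0.00 Y19.00 E2.7939
G1 X0.00 Y0.00 E3.5522

At z = 0.24 mm: the 23.5×19 cube contributes its full rectangle; the r=11.5 cylinder at (13.5, 4) gives a regular 32-gon of circumradius 11.5 (constant along its height); the cube at (13, 12.5) is not intersected at this z (z outside [0.5, 15]); After the difference (first − rest): starting from the 23.5×19 cube, the r=11.5 cylinder at (13.5, 4) partially overlaps it — only the 285.77 mm² overlap (of its 412.81 mm²) is removed, clipping the outline — 1 connected region. The outline is a single polygon with 20 vertices. Extrusion per mm of travel: 0.4 × 0.24 / (π × 0.875²) = 0.039912. Accumulating E over each segment gives final E = 3.5522.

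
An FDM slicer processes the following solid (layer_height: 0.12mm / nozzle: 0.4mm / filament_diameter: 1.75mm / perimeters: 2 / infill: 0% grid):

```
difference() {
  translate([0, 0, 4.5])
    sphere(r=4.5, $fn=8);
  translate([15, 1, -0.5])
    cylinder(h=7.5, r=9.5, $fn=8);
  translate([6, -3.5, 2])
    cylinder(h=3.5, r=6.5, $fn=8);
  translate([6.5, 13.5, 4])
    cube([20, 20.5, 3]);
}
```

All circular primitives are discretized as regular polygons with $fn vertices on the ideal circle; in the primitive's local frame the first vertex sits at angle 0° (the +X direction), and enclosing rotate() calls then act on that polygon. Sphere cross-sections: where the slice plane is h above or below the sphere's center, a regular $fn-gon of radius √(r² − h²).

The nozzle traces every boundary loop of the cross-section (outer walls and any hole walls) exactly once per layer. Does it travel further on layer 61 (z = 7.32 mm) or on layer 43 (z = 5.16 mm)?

Layer 61 (z = 7.32): the r=4.5 sphere slices to a regular 8-gon of circumradius 3.507 (√(r²−h²) with h=2.82 from center) (perimeter = 2·8·3.507·sin(180°/8) = 21.47 mm); the cylinder at (15, 1) is absent (z outside [-0.5, 7]); the cylinder at (6, -3.5) is absent (z outside [2, 5.5]); the cube at (6.5, 13.5) is absent (z outside [4, 7]); Subtracting the remaining from the first: none of the subtracted shapes is present at this height, so the r=4.5 sphere is unchanged — boundary = 21.47 mm. So its perimeter = 21.47 mm. Layer 43 (z = 5.16): the r=4.5 sphere slices to a regular 8-gon of circumradius 4.451 (√(r²−h²) with h=0.66 from center) (perimeter = 2·8·4.451·sin(180°/8) = 27.26 mm); the r=9.5 cylinder at (15, 1) gives a regular 8-gon of circumradius 9.5 (constant along its height) (perimeter = 2·8·9.500·sin(180°/8) = 58.17 mm); the r=6.5 cylinder at (6, -3.5) contributes a regular 8-gon of circumradius 6.5 (perimeter = 2·8·6.500·sin(180°/8) = 39.80 mm); the 20×20.5 cube at (6.5, 13.5) contributes its full rectangle (perimeter 81.00 mm); Taking the first minus the rest: starting from the r=4.5 sphere, the r=9.5 cylinder at (15, 1) misses the remaining region (no effect); the r=6.5 cylinder at (6, -3.5) partially overlaps it — only the 18.04 mm² overlap (of its 119.50 mm²) is removed, clipping the outline; the 20×20.5 cube at (6.5, 13.5) misses the remaining region (no effect) — boundary = 26.47 mm. So its perimeter = 26.47 mm. Layer 43 is larger (26.47 vs 21.47 mm).

layer 43 (z = 5.16 mm)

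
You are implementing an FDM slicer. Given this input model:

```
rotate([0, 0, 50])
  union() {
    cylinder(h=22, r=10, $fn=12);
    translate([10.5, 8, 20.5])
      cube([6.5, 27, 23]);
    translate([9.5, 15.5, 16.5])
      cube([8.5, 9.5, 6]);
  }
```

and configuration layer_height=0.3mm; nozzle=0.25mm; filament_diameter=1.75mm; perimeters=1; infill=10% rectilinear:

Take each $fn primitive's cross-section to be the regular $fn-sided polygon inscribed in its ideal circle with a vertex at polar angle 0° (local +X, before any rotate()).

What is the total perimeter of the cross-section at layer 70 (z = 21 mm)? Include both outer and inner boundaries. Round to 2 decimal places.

At z = 21 mm: the r=10 cylinder contributes a regular 12-gon of circumradius 10 (perimeter = 2·12·10.000·sin(180°/12) = 62.12 mm); the 6.5×27 cube at (10.5, 8) contributes its full rectangle (perimeter 67.00 mm); the cube at (9.5, 15.5) (footprint 8.5×9.5) is included at this height (perimeter 36.00 mm); Merging all regions: the regions partially overlap (shared area 61.75 mm²), so the edge portions inside another operand are dropped and the merged outline is re-measured after clipping — boundary = 133.12 mm; (whole slice rotated 50° about Z — lengths, areas and connectivity unchanged). Overall, the cross-section has 2 separate islands. Total boundary length (outer) = 133.12 mm.

133.12 mm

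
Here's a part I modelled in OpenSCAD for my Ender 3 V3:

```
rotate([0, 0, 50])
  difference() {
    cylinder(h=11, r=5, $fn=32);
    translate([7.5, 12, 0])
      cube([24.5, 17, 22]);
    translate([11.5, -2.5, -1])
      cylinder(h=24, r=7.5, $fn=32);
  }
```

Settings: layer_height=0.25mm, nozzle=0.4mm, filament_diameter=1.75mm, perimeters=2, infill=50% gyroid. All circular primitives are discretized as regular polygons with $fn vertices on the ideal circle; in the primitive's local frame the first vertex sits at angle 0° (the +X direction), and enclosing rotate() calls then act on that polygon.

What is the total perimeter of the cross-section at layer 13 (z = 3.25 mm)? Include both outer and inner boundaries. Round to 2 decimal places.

At z = 3.25 mm: the r=5 cylinder gives a regular 32-gon of circumradius 5 (constant along its height) (perimeter = 2·32·5.000·sin(180°/32) = 31.37 mm); the cube at (7.5, 12) is present — its section is the full 24.5×17 rectangle (perimeter 83.00 mm); the cylinder at (11.5, -2.5): section is a regular 32-gon, circumradius r=7.5 (perimeter = 2·32·7.500·sin(180°/32) = 47.05 mm); After the difference (first − rest): starting from the r=5 cylinder, the 24.5×17 cube at (7.5, 12) misses the remaining region (no effect); the r=7.5 cylinder at (11.5, -2.5) partially overlaps it — only the 1.86 mm² overlap (of its 175.58 mm²) is removed, clipping the outline — boundary = 31.31 mm; (rotated 50° about Z; rotation is an isometry so areas/perimeters/island counts are preserved). Overall, the cross-section is a single solid region. Total boundary length (outer) = 31.31 mm.

31.31 mm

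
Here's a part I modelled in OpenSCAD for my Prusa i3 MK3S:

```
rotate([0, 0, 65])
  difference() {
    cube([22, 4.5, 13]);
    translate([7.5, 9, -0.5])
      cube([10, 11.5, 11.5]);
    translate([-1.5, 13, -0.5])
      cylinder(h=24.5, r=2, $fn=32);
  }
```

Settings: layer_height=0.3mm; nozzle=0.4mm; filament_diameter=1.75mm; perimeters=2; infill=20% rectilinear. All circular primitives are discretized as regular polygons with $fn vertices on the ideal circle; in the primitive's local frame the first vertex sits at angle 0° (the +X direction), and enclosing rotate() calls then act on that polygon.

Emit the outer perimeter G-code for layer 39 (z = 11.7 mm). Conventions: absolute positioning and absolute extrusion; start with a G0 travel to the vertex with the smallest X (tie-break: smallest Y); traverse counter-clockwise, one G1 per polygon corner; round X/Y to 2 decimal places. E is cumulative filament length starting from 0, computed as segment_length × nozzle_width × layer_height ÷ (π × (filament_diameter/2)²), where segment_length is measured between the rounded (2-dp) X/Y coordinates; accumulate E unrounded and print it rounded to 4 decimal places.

G0 X-4.08 Y1.90 Z11.70
G1 X0.00 Y0.00 E0.2245
G1 X9.30 Y19.94 E1.3222
G1 X5.22 Y21.84 E1.5468
G1 X-4.08 Y1.90 E2.6445

At z = 11.7 mm: the cube (footprint 22×4.5) is included at this height; the cube at (7.5, 9) is not intersected at this z (z outside [-0.5, 11]); the r=2 cylinder at (-1.5, 13) gives a regular 32-gon of circumradius 2 (constant along its height); Subtracting the remaining from the first: starting from the 22×4.5 cube, the r=2 cylinder at (-1.5, 13) misses the remaining region (no effect) — 1 connected region; (rotated 65° about Z; rotation is an isometry so areas/perimeters/island counts are preserved). The outline is a single polygon with 4 vertices. Extrusion per mm of travel: 0.4 × 0.3 / (π × 0.875²) = 0.049890. Accumulating E over each segment gives final E = 2.6445.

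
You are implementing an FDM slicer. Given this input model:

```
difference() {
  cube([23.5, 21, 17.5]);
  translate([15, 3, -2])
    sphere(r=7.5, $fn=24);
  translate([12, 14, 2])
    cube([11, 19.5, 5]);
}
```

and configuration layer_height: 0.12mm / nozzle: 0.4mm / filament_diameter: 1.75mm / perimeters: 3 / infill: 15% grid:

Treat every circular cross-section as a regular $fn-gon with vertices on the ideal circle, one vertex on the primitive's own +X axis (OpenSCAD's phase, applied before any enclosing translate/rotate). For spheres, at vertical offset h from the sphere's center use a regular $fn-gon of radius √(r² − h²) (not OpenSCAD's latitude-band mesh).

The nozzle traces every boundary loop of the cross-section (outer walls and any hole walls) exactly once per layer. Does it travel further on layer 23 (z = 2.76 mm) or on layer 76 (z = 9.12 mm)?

layer 23 (z = 2.76 mm)

Layer 23 (z = 2.76): the 23.5×21 cube contributes its full rectangle (perimeter 89.00 mm); the sphere at (15, 3): section is a regular 24-gon, circumradius = √(r²−h²) = √(7.5²−4.76²) = 5.796 (perimeter = 2·24·5.796·sin(180°/24) = 36.31 mm); the cube at (12, 14) (footprint 11×19.5) is included at this height (perimeter 61.00 mm); Taking the first minus the rest: starting from the 23.5×21 cube, the r=7.5 sphere at (15, 3) partially overlaps it — only the 85.12 mm² overlap (of its 104.33 mm²) is removed, clipping the outline; the 11×19.5 cube at (12, 14) partially overlaps it — only the 77.00 mm² overlap (of its 214.50 mm²) is removed, clipping the outline — boundary = 117.58 mm. So its perimeter = 117.58 mm. Layer 76 (z = 9.12): the cube is present — its section is the full 23.5×21 rectangle (perimeter 89.00 mm); the sphere at (15, 3) is not intersected at this z (|z−center|=11.120 > r=7.5); the cube at (12, 14) is absent (z outside [2, 7]); Subtracting the remaining from the first: none of the subtracted shapes is present at this height, so the 23.5×21 cube is unchanged — boundary = 89.00 mm. So its perimeter = 89.00 mm. Layer 23 is larger (117.58 vs 89.00 mm).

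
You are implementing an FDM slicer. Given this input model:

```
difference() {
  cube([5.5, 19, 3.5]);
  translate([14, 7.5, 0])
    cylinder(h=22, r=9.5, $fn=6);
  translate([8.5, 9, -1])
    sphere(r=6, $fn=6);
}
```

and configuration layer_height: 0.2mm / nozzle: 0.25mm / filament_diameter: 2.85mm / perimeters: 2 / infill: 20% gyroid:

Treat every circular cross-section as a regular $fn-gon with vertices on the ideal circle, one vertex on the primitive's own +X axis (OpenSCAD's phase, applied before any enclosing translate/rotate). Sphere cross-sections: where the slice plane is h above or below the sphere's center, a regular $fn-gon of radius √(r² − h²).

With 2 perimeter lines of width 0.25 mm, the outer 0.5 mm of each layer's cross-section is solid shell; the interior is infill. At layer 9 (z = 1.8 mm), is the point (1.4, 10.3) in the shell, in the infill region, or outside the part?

At z = 1.8 mm: the cube (footprint 5.5×19) is included at this height; the cylinder at (14, 7.5): section is a regular 6-gon, circumradius r=9.5; the sphere at (8.5, 9): section is a regular 6-gon, circumradius = √(r²−h²) = √(6²−2.8²) = 5.307; Subtracting the remaining from the first: starting from the 5.5×19 cube, the r=9.5 cylinder at (14, 7.5) partially overlaps it — only the 1.73 mm² overlap (of its 234.48 mm²) is removed, clipping the outline; the r=6 sphere at (8.5, 9) partially overlaps it — only the 7.48 mm² overlap (of its 73.16 mm²) is removed, clipping the outline — 1 connected region. Overall, the cross-section is a single solid region. The nearest boundary edge runs (0.00, 0.00)→(0.00, 19.00); distance from the point to it = 1.40 mm. The point is inside the cross-section and 1.40 mm from the nearest boundary — more than the 0.5 mm shell width (2 × 0.25), so it's in the infill interior.

infill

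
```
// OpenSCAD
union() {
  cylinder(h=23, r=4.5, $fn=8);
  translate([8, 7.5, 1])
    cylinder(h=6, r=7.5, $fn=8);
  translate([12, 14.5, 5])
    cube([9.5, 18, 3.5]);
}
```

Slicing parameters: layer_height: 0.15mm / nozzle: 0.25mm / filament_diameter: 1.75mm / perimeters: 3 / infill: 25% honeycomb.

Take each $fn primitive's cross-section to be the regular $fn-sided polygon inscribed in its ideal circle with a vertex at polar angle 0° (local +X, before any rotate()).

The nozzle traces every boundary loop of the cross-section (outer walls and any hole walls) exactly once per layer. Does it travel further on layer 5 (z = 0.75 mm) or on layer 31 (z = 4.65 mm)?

Layer 5 (z = 0.75): the cylinder: section is a regular 8-gon, circumradius r=4.5 (perimeter = 2·8·4.500·sin(180°/8) = 27.55 mm); the cylinder at (8, 7.5) is not intersected at this z (z outside [1, 7]); the cube at (12, 14.5) does not reach this height (z outside [5, 8.5]); Merging all regions: only the r=4.5 cylinder is present, so the union is just that shape — boundary = 27.55 mm. So its perimeter = 27.55 mm. Layer 31 (z = 4.65): the cylinder: section is a regular 8-gon, circumradius r=4.5 (perimeter = 2·8·4.500·sin(180°/8) = 27.55 mm); the r=7.5 cylinder at (8, 7.5) contributes a regular 8-gon of circumradius 7.5 (perimeter = 2·8·7.500·sin(180°/8) = 45.92 mm); the cube at (12, 14.5) does not reach this height (z outside [5, 8.5]); Combining (union): the regions partially overlap (shared area 1.28 mm²), so the edge portions inside another operand are dropped and the merged outline is re-measured after clipping — boundary = 68.04 mm. So its perimeter = 68.04 mm. Layer 31 is larger (68.04 vs 27.55 mm).

layer 31 (z = 4.65 mm)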